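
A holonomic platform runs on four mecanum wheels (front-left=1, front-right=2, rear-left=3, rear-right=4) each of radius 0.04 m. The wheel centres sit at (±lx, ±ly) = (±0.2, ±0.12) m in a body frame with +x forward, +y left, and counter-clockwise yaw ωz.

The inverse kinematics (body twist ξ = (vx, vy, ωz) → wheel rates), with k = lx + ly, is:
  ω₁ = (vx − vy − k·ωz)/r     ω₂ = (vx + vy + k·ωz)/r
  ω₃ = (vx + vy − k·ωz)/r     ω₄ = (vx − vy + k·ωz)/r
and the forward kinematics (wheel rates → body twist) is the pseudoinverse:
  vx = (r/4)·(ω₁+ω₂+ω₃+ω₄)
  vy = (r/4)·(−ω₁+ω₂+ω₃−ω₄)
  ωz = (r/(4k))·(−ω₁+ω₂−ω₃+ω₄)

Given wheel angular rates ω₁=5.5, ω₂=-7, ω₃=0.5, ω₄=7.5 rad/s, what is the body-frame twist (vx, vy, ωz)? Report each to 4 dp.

(0.0650, -0.1950, -0.1719)

k = lx + ly = 0.2 + 0.12 = 0.3200
ω₁+ω₂+ω₃+ω₄ = 6.5000  →  vx = (0.04/4)·6.5000 = 0.0650
−ω₁+ω₂+ω₃−ω₄ = -19.5000  →  vy = (0.04/4)·-19.5000 = -0.1950
−ω₁+ω₂−ω₃+ω₄ = -5.5000  →  ωz = (0.04/1.2800)·-5.5000 = -0.1719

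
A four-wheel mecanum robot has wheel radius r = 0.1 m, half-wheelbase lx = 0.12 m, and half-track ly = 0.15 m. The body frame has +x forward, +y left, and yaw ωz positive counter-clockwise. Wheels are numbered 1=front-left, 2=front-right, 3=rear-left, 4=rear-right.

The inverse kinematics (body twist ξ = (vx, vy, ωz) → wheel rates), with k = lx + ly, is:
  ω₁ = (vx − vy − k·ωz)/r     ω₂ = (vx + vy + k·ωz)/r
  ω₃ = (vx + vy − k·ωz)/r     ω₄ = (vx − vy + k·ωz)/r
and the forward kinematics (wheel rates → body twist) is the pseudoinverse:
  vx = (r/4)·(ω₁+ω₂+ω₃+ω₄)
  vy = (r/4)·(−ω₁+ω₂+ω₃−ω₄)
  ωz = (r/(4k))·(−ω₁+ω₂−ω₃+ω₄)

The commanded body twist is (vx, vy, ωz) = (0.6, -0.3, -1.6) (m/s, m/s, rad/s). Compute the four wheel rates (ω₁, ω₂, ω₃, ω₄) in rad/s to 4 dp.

k = lx + ly = 0.12 + 0.15 = 0.2700;  k·ωz = 0.2700·-1.6 = -0.4320
ω₁ (FL) = (vx − vy − k·ωz)/r = 1.3320/0.1 = 13.3200
ω₂ (FR) = (vx + vy + k·ωz)/r = -0.1320/0.1 = -1.3200
ω₃ (RL) = (vx + vy − k·ωz)/r = 0.7320/0.1 = 7.3200
ω₄ (RR) = (vx − vy + k·ωz)/r = 0.4680/0.1 = 4.6800

(13.3200, -1.3200, 7.3200, 4.6800)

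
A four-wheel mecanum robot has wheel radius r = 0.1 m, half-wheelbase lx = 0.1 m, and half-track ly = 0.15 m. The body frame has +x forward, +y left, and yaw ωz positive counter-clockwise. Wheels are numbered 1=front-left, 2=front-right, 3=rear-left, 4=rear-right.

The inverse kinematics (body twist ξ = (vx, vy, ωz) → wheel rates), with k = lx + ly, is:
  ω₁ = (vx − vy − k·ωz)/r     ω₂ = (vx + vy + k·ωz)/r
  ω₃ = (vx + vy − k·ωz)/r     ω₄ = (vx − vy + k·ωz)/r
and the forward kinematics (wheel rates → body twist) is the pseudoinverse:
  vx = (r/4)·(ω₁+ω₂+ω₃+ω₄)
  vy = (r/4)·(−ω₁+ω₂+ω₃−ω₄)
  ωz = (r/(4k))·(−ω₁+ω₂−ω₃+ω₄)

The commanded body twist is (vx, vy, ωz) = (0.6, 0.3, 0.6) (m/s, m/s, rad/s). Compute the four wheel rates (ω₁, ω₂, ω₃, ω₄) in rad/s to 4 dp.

k = lx + ly = 0.1 + 0.15 = 0.2500;  k·ωz = 0.2500·0.6 = 0.1500
ω₁ (FL) = (vx − vy − k·ωz)/r = 0.1500/0.1 = 1.5000
ω₂ (FR) = (vx + vy + k·ωz)/r = 1.0500/0.1 = 10.5000
ω₃ (RL) = (vx + vy − k·ωz)/r = 0.7500/0.1 = 7.5000
ω₄ (RR) = (vx − vy + k·ωz)/r = 0.4500/0.1 = 4.5000

(1.5000, 10.5000, 7.5000, 4.5000)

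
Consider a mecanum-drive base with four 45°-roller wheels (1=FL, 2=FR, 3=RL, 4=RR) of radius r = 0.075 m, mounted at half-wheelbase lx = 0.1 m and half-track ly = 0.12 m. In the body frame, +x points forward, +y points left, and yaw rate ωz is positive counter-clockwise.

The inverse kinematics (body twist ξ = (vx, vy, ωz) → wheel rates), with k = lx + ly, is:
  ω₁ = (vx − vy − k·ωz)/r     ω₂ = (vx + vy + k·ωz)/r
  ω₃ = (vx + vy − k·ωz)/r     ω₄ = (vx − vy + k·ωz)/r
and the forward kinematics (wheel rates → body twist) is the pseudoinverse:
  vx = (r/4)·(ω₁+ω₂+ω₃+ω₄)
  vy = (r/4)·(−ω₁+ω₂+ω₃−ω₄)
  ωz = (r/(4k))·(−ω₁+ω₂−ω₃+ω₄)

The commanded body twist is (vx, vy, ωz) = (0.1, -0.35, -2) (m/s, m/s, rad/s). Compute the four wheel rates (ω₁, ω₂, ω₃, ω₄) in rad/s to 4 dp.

k = lx + ly = 0.1 + 0.12 = 0.2200;  k·ωz = 0.2200·-2 = -0.4400
ω₁ (FL) = (vx − vy − k·ωz)/r = 0.8900/0.075 = 11.8667
ω₂ (FR) = (vx + vy + k·ωz)/r = -0.6900/0.075 = -9.2000
ω₃ (RL) = (vx + vy − k·ωz)/r = 0.1900/0.075 = 2.5333
ω₄ (RR) = (vx − vy + k·ωz)/r = 0.0100/0.075 = 0.1333

(11.8667, -9.2000, 2.5333, 0.1333)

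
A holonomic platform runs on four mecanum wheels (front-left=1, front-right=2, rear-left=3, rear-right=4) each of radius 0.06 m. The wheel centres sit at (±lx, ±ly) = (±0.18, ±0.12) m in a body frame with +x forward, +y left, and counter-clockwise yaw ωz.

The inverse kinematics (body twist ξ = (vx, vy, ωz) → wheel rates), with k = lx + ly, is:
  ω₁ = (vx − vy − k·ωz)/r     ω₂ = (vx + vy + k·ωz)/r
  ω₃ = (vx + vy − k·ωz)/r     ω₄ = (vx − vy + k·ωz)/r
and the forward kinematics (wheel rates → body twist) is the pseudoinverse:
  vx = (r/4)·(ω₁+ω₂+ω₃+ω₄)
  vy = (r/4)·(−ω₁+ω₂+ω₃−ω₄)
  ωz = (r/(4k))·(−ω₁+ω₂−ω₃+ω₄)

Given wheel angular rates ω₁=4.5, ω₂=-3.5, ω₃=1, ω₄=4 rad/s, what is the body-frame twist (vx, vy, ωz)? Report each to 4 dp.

k = lx + ly = 0.18 + 0.12 = 0.3000
ω₁+ω₂+ω₃+ω₄ = 6.0000  →  vx = (0.06/4)·6.0000 = 0.0900
−ω₁+ω₂+ω₃−ω₄ = -11.0000  →  vy = (0.06/4)·-11.0000 = -0.1650
−ω₁+ω₂−ω₃+ω₄ = -5.0000  →  ωz = (0.06/1.2000)·-5.0000 = -0.2500

(0.0900, -0.1650, -0.2500)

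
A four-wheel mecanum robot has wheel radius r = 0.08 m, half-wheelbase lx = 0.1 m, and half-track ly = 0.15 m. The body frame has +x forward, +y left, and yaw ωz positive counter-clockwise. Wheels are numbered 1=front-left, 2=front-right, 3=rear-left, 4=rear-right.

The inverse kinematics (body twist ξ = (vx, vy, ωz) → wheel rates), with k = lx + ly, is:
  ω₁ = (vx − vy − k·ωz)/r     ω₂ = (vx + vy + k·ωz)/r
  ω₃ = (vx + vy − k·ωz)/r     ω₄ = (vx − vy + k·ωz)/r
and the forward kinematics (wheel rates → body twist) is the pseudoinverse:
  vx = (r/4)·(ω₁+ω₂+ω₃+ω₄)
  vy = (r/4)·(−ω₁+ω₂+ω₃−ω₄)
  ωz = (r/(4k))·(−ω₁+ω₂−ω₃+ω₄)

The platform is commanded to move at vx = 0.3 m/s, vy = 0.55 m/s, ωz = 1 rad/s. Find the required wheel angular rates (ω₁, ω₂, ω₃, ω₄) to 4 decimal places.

k = lx + ly = 0.1 + 0.15 = 0.2500;  k·ωz = 0.2500·1 = 0.2500
ω₁ (FL) = (vx − vy − k·ωz)/r = -0.5000/0.08 = -6.2500
ω₂ (FR) = (vx + vy + k·ωz)/r = 1.1000/0.08 = 13.7500
ω₃ (RL) = (vx + vy − k·ωz)/r = 0.6000/0.08 = 7.5000
ω₄ (RR) = (vx − vy + k·ωz)/r = 0.0000/0.08 = 0.0000

(-6.2500, 13.7500, 7.5000, 0.0000)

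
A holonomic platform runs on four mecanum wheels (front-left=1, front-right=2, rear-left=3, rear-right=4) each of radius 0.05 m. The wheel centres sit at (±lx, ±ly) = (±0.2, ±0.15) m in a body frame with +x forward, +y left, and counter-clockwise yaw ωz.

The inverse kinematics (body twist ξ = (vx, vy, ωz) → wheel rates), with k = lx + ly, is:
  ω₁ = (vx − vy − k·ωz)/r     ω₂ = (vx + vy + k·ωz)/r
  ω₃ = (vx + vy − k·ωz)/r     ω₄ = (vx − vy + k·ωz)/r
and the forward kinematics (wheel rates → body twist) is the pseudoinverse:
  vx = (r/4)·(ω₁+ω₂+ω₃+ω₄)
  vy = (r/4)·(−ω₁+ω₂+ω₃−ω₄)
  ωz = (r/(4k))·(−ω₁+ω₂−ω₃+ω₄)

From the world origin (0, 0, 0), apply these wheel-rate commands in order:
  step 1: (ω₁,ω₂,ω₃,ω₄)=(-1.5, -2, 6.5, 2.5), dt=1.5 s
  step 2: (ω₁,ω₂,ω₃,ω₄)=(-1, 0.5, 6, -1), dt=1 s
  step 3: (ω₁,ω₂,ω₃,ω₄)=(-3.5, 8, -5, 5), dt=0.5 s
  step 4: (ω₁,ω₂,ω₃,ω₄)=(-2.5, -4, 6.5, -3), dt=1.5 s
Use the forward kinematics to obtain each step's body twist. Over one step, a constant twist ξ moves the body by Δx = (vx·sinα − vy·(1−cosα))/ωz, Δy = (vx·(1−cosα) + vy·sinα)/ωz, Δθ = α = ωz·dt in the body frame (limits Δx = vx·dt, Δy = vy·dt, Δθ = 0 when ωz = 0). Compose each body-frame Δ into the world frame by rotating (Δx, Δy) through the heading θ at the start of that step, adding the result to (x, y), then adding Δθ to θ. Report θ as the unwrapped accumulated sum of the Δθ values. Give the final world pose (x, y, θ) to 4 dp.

(0.2260, 0.2941, -0.6429)

step 1: ξ=(vx,vy,ωz)=(0.0688, 0.0438, -0.1607), dt=1.5 → body Δ=(0.1100, 0.0526, -0.2411) → world pose (0.1100, 0.0526, -0.2411)
step 2: ξ=(vx,vy,ωz)=(0.0563, 0.1063, -0.1964), dt=1.0 → body Δ=(0.0663, 0.1001, -0.1964) → world pose (0.1983, 0.1340, -0.4375)
step 3: ξ=(vx,vy,ωz)=(0.0563, 0.0188, 0.7679), dt=0.5 → body Δ=(0.0257, 0.0145, 0.3839) → world pose (0.2276, 0.1362, -0.0536)
step 4: ξ=(vx,vy,ωz)=(-0.0375, 0.1000, -0.3929), dt=1.5 → body Δ=(-0.0101, 0.1576, -0.5893) → world pose (0.2260, 0.2941, -0.6429)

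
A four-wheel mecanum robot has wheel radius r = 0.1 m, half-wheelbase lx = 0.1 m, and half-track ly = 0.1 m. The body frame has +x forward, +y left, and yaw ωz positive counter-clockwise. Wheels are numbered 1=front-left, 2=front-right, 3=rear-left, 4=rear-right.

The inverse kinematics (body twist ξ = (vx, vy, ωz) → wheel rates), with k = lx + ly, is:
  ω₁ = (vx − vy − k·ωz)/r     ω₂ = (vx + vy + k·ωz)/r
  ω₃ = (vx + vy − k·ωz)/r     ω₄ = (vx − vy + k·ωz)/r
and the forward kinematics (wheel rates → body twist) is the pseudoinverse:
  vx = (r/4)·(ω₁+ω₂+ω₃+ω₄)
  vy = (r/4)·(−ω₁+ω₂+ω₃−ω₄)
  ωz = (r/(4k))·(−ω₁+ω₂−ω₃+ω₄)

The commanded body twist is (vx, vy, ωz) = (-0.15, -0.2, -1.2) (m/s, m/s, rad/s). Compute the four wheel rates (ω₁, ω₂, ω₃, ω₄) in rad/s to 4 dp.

k = lx + ly = 0.1 + 0.1 = 0.2000;  k·ωz = 0.2000·-1.2 = -0.2400
ω₁ (FL) = (vx − vy − k·ωz)/r = 0.2900/0.1 = 2.9000
ω₂ (FR) = (vx + vy + k·ωz)/r = -0.5900/0.1 = -5.9000
ω₃ (RL) = (vx + vy − k·ωz)/r = -0.1100/0.1 = -1.1000
ω₄ (RR) = (vx − vy + k·ωz)/r = -0.1900/0.1 = -1.9000

(2.9000, -5.9000, -1.1000, -1.9000)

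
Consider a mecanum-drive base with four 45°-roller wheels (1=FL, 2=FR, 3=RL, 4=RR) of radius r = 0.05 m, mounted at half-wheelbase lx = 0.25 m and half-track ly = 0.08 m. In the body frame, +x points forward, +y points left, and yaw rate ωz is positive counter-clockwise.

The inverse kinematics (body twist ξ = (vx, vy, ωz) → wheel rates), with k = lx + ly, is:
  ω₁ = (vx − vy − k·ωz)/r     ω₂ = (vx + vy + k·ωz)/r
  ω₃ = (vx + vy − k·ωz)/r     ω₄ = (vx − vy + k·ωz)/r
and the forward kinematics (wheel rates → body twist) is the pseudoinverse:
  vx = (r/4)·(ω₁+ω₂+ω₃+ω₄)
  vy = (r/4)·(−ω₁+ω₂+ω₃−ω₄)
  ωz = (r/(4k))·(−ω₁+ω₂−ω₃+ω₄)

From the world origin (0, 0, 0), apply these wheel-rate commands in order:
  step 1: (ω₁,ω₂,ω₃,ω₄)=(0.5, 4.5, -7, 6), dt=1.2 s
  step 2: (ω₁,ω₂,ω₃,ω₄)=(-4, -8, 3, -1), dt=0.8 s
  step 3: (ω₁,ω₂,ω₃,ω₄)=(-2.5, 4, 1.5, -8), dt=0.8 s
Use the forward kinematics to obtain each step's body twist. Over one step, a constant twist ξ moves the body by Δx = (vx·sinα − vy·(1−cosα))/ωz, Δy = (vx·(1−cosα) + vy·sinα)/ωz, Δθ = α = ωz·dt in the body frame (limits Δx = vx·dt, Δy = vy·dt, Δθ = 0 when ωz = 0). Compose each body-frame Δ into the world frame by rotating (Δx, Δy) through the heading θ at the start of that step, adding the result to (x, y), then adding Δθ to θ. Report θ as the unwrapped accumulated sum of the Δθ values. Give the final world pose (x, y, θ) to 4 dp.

step 1: ξ=(vx,vy,ωz)=(0.0500, -0.1125, 0.6439), dt=1.2 → body Δ=(0.1038, -0.0999, 0.7727) → world pose (0.1038, -0.0999, 0.7727)
step 2: ξ=(vx,vy,ωz)=(-0.1250, 0.0000, -0.3030), dt=0.8 → body Δ=(-0.0990, 0.0121, -0.2424) → world pose (0.0245, -0.1604, 0.5303)
step 3: ξ=(vx,vy,ωz)=(-0.0625, 0.2000, -0.1136), dt=0.8 → body Δ=(-0.0427, 0.1621, -0.0909) → world pose (-0.0943, -0.0422, 0.4394)

(-0.0943, -0.0422, 0.4394)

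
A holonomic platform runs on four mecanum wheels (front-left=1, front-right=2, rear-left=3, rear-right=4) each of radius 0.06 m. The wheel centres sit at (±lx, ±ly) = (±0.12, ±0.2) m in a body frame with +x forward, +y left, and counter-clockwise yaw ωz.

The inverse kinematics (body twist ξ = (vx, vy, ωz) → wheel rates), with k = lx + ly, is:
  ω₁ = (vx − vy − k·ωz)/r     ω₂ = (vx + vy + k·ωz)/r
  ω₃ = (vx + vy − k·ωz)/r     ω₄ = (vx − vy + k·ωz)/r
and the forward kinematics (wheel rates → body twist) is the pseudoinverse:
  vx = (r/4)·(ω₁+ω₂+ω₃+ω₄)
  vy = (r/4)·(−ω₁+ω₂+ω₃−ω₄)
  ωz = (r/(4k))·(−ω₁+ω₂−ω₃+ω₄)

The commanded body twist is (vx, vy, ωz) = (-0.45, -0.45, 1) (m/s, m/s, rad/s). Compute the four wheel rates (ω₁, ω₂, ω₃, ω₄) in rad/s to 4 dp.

(-5.3333, -9.6667, -20.3333, 5.3333)

k = lx + ly = 0.12 + 0.2 = 0.3200;  k·ωz = 0.3200·1 = 0.3200
ω₁ (FL) = (vx − vy − k·ωz)/r = -0.3200/0.06 = -5.3333
ω₂ (FR) = (vx + vy + k·ωz)/r = -0.5800/0.06 = -9.6667
ω₃ (RL) = (vx + vy − k·ωz)/r = -1.2200/0.06 = -20.3333
ω₄ (RR) = (vx − vy + k·ωz)/r = 0.3200/0.06 = 5.3333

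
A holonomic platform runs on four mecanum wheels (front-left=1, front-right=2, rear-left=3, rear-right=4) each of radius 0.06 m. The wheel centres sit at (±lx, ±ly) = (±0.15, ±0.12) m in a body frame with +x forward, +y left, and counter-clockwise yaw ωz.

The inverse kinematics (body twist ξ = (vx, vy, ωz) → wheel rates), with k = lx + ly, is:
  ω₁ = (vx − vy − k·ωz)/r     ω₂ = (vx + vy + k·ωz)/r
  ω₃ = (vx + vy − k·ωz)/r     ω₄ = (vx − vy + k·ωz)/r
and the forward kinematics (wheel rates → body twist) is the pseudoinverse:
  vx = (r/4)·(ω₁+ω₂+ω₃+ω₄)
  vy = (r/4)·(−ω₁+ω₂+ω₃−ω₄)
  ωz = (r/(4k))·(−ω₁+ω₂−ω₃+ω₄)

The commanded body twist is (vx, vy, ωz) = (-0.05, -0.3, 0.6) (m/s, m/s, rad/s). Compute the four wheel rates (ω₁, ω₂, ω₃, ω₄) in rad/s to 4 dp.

k = lx + ly = 0.15 + 0.12 = 0.2700;  k·ωz = 0.2700·0.6 = 0.1620
ω₁ (FL) = (vx − vy − k·ωz)/r = 0.0880/0.06 = 1.4667
ω₂ (FR) = (vx + vy + k·ωz)/r = -0.1880/0.06 = -3.1333
ω₃ (RL) = (vx + vy − k·ωz)/r = -0.5120/0.06 = -8.5333
ω₄ (RR) = (vx − vy + k·ωz)/r = 0.4120/0.06 = 6.8667

(1.4667, -3.1333, -8.5333, 6.8667)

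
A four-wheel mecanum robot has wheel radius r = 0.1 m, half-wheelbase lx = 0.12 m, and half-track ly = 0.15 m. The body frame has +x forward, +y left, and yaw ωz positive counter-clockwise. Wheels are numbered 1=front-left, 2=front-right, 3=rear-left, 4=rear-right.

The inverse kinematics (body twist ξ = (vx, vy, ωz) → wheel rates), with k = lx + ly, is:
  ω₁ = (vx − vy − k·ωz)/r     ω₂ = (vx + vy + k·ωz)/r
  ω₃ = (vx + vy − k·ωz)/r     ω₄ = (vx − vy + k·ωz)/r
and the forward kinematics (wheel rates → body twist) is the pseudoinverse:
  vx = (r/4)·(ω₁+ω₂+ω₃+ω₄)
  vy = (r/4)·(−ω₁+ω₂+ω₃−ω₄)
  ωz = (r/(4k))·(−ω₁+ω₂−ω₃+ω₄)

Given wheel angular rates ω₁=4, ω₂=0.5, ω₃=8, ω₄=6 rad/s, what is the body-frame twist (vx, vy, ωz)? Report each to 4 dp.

(0.4625, -0.0375, -0.5093)

k = lx + ly = 0.12 + 0.15 = 0.2700
ω₁+ω₂+ω₃+ω₄ = 18.5000  →  vx = (0.1/4)·18.5000 = 0.4625
−ω₁+ω₂+ω₃−ω₄ = -1.5000  →  vy = (0.1/4)·-1.5000 = -0.0375
−ω₁+ω₂−ω₃+ω₄ = -5.5000  →  ωz = (0.1/1.0800)·-5.5000 = -0.5093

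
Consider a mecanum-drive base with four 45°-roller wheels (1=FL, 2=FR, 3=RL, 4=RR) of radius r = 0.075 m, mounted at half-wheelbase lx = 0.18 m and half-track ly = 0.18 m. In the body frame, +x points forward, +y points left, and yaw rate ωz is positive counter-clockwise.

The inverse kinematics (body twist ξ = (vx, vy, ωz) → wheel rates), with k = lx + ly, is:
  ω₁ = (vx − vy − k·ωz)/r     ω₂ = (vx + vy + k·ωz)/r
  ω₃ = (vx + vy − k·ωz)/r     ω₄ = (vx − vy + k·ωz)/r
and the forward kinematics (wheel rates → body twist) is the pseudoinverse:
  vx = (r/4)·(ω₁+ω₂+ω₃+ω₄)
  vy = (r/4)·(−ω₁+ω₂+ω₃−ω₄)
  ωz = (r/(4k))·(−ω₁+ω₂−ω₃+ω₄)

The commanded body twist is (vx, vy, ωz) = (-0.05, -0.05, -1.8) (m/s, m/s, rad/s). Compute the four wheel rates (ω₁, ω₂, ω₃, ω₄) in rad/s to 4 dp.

k = lx + ly = 0.18 + 0.18 = 0.3600;  k·ωz = 0.3600·-1.8 = -0.6480
ω₁ (FL) = (vx − vy − k·ωz)/r = 0.6480/0.075 = 8.6400
ω₂ (FR) = (vx + vy + k·ωz)/r = -0.7480/0.075 = -9.9733
ω₃ (RL) = (vx + vy − k·ωz)/r = 0.5480/0.075 = 7.3067
ω₄ (RR) = (vx − vy + k·ωz)/r = -0.6480/0.075 = -8.6400

(8.6400, -9.9733, 7.3067, -8.6400)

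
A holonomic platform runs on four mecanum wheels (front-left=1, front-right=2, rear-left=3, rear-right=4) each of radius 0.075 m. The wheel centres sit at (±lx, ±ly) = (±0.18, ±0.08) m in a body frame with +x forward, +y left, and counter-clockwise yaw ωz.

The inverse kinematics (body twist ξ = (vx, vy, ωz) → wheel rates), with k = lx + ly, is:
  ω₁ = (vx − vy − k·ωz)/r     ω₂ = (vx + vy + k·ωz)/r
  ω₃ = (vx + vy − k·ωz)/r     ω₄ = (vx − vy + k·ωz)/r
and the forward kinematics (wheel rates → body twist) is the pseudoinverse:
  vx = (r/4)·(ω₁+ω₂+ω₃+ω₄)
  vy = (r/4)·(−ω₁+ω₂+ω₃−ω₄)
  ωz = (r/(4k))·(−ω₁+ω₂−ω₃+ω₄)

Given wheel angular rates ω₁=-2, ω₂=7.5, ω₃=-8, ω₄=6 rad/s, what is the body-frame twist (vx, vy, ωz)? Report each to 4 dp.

k = lx + ly = 0.18 + 0.08 = 0.2600
ω₁+ω₂+ω₃+ω₄ = 3.5000  →  vx = (0.075/4)·3.5000 = 0.0656
−ω₁+ω₂+ω₃−ω₄ = -4.5000  →  vy = (0.075/4)·-4.5000 = -0.0844
−ω₁+ω₂−ω₃+ω₄ = 23.5000  →  ωz = (0.075/1.0400)·23.5000 = 1.6947

(0.0656, -0.0844, 1.6947)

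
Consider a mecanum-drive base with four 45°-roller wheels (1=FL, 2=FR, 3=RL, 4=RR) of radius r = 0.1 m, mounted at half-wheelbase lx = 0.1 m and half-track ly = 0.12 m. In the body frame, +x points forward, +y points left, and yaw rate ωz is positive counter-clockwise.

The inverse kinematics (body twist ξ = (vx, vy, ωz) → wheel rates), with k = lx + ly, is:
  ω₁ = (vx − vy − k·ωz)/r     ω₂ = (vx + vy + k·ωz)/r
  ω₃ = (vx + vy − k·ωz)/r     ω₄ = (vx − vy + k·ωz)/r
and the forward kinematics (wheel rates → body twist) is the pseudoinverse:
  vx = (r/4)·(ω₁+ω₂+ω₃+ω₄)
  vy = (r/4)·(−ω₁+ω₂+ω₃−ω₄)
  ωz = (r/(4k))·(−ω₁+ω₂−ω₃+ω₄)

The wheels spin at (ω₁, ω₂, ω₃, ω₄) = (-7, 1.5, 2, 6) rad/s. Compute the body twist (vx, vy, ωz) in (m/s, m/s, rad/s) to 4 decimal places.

(0.0625, 0.1125, 1.4205)

k = lx + ly = 0.1 + 0.12 = 0.2200
ω₁+ω₂+ω₃+ω₄ = 2.5000  →  vx = (0.1/4)·2.5000 = 0.0625
−ω₁+ω₂+ω₃−ω₄ = 4.5000  →  vy = (0.1/4)·4.5000 = 0.1125
−ω₁+ω₂−ω₃+ω₄ = 12.5000  →  ωz = (0.1/0.8800)·12.5000 = 1.4205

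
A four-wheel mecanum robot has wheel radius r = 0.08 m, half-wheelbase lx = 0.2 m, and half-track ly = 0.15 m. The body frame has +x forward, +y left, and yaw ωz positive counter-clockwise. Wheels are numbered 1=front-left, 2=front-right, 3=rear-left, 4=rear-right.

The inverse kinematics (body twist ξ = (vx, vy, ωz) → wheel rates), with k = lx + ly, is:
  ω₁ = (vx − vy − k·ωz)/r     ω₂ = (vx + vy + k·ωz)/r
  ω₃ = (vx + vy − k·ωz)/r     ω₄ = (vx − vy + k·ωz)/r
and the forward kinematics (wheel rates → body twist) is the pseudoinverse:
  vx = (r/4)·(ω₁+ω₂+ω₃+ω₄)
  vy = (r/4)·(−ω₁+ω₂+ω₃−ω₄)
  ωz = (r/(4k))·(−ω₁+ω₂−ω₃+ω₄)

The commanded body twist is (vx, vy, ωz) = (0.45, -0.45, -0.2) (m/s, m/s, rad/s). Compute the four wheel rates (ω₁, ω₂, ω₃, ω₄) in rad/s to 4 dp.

k = lx + ly = 0.2 + 0.15 = 0.3500;  k·ωz = 0.3500·-0.2 = -0.0700
ω₁ (FL) = (vx − vy − k·ωz)/r = 0.9700/0.08 = 12.1250
ω₂ (FR) = (vx + vy + k·ωz)/r = -0.0700/0.08 = -0.8750
ω₃ (RL) = (vx + vy − k·ωz)/r = 0.0700/0.08 = 0.8750
ω₄ (RR) = (vx − vy + k·ωz)/r = 0.8300/0.08 = 10.3750

(12.1250, -0.8750, 0.8750, 10.3750)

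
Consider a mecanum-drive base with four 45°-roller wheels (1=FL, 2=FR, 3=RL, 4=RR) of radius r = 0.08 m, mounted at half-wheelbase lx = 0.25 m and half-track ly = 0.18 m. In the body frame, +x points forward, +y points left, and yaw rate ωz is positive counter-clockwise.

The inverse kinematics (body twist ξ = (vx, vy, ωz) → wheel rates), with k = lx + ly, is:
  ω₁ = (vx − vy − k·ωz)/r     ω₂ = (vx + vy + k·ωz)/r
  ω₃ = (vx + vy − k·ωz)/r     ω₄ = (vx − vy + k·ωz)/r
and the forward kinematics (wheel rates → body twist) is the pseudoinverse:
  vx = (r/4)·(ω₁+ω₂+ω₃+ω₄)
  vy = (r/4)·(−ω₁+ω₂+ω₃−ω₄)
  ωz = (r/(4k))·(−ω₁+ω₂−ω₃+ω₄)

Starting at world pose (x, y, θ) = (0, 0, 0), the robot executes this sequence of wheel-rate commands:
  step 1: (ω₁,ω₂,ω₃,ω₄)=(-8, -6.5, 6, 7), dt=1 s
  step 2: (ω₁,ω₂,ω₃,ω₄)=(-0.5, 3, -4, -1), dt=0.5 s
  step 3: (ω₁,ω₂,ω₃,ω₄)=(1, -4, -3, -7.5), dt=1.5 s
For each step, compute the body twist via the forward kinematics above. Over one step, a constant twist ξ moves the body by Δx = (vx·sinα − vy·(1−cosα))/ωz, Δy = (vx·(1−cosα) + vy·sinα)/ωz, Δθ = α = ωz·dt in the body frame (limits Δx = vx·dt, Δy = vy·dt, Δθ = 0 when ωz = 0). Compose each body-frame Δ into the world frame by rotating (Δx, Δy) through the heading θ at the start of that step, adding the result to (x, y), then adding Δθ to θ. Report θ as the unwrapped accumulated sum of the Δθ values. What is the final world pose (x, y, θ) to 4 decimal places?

(-0.4537, 0.0191, -0.3953)

step 1: ξ=(vx,vy,ωz)=(-0.0300, 0.0100, 0.1163), dt=1.0 → body Δ=(-0.0305, 0.0082, 0.1163) → world pose (-0.0305, 0.0082, 0.1163)
step 2: ξ=(vx,vy,ωz)=(-0.0500, 0.0100, 0.3023), dt=0.5 → body Δ=(-0.0253, 0.0031, 0.1512) → world pose (-0.0560, 0.0084, 0.2674)
step 3: ξ=(vx,vy,ωz)=(-0.2700, -0.0100, -0.4419), dt=1.5 → body Δ=(-0.3808, 0.1154, -0.6628) → world pose (-0.4537, 0.0191, -0.3953)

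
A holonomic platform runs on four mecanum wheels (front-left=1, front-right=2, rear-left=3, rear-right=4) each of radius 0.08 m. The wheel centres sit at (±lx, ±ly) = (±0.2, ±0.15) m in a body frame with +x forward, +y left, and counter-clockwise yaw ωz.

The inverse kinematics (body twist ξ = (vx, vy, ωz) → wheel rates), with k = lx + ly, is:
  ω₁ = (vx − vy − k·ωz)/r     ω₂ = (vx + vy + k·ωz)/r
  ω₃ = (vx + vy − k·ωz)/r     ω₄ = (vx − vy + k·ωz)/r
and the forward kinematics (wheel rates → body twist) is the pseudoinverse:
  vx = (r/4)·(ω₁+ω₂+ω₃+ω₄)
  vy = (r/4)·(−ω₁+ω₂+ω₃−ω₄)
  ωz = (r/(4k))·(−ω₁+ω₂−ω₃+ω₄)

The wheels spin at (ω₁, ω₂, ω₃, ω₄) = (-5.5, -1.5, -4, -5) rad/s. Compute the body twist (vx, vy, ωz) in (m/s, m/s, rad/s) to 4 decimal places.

(-0.3200, 0.1000, 0.1714)

k = lx + ly = 0.2 + 0.15 = 0.3500
ω₁+ω₂+ω₃+ω₄ = -16.0000  →  vx = (0.08/4)·-16.0000 = -0.3200
−ω₁+ω₂+ω₃−ω₄ = 5.0000  →  vy = (0.08/4)·5.0000 = 0.1000
−ω₁+ω₂−ω₃+ω₄ = 3.0000  →  ωz = (0.08/1.4000)·3.0000 = 0.1714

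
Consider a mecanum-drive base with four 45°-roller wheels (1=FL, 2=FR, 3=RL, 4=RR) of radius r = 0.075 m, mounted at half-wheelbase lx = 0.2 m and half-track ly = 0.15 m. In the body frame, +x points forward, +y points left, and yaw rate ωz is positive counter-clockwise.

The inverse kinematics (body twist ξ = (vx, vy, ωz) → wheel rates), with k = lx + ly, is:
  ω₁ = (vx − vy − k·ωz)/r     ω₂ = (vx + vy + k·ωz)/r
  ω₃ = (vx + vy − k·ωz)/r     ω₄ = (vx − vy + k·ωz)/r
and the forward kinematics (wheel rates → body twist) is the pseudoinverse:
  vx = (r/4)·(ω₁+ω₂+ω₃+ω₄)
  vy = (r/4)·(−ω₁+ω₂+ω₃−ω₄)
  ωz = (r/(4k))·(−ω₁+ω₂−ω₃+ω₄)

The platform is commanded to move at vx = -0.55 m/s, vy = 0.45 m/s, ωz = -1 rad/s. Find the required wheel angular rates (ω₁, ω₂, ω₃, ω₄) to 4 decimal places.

k = lx + ly = 0.2 + 0.15 = 0.3500;  k·ωz = 0.3500·-1 = -0.3500
ω₁ (FL) = (vx − vy − k·ωz)/r = -0.6500/0.075 = -8.6667
ω₂ (FR) = (vx + vy + k·ωz)/r = -0.4500/0.075 = -6.0000
ω₃ (RL) = (vx + vy − k·ωz)/r = 0.2500/0.075 = 3.3333
ω₄ (RR) = (vx − vy + k·ωz)/r = -1.3500/0.075 = -18.0000

(-8.6667, -6.0000, 3.3333, -18.0000)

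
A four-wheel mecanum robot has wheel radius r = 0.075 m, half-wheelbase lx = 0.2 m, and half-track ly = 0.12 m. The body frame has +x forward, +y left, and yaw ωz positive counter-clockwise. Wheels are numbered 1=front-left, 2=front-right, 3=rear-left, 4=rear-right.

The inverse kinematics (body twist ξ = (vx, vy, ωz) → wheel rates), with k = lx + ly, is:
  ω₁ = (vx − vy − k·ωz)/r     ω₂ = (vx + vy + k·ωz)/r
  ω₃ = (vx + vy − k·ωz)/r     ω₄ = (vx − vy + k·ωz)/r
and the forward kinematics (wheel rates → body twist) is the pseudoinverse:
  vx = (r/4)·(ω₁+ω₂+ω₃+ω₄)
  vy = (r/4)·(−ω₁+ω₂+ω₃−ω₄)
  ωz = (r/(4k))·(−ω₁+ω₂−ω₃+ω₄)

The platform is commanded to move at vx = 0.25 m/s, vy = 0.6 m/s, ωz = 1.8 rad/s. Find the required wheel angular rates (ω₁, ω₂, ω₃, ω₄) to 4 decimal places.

k = lx + ly = 0.2 + 0.12 = 0.3200;  k·ωz = 0.3200·1.8 = 0.5760
ω₁ (FL) = (vx − vy − k·ωz)/r = -0.9260/0.075 = -12.3467
ω₂ (FR) = (vx + vy + k·ωz)/r = 1.4260/0.075 = 19.0133
ω₃ (RL) = (vx + vy − k·ωz)/r = 0.2740/0.075 = 3.6533
ω₄ (RR) = (vx − vy + k·ωz)/r = 0.2260/0.075 = 3.0133

(-12.3467, 19.0133, 3.6533, 3.0133)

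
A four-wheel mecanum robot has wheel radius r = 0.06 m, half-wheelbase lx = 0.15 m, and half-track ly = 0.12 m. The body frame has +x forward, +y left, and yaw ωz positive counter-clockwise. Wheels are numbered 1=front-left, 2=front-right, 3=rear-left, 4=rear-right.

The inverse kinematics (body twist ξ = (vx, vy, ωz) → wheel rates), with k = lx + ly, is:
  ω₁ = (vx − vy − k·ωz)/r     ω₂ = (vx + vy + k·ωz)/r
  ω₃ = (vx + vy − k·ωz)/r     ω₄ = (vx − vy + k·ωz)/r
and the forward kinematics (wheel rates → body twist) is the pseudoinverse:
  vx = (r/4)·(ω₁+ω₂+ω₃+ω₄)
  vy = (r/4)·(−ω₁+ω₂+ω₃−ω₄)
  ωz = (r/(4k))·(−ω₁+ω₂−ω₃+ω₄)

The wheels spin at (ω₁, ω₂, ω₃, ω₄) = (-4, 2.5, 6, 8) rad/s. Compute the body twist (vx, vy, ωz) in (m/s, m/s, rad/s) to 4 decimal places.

k = lx + ly = 0.15 + 0.12 = 0.2700
ω₁+ω₂+ω₃+ω₄ = 12.5000  →  vx = (0.06/4)·12.5000 = 0.1875
−ω₁+ω₂+ω₃−ω₄ = 4.5000  →  vy = (0.06/4)·4.5000 = 0.0675
−ω₁+ω₂−ω₃+ω₄ = 8.5000  →  ωz = (0.06/1.0800)·8.5000 = 0.4722

(0.1875, 0.0675, 0.4722)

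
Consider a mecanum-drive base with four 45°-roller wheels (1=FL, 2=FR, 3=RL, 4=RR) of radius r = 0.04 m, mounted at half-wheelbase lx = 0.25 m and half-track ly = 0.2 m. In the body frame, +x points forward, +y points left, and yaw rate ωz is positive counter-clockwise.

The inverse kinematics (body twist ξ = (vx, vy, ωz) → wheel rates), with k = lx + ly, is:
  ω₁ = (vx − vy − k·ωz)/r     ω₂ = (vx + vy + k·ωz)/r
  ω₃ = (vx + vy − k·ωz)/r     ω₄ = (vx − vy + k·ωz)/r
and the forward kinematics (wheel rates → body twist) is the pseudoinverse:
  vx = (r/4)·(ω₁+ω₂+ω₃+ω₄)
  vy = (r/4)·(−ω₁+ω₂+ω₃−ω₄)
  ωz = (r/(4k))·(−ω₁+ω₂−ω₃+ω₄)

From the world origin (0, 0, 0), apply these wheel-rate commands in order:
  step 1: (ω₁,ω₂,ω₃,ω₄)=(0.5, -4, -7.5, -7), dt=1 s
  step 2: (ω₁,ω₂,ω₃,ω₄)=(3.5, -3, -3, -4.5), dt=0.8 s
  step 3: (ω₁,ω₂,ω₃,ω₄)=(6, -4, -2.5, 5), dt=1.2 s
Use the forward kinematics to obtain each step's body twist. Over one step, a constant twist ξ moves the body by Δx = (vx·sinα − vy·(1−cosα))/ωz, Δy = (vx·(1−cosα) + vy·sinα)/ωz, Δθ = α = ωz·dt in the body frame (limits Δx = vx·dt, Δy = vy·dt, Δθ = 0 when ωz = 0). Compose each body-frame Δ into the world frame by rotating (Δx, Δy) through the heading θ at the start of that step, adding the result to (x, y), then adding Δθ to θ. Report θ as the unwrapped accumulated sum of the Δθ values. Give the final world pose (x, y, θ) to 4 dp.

step 1: ξ=(vx,vy,ωz)=(-0.1800, -0.0500, -0.0889), dt=1.0 → body Δ=(-0.1820, -0.0419, -0.0889) → world pose (-0.1820, -0.0419, -0.0889)
step 2: ξ=(vx,vy,ωz)=(-0.0700, -0.0500, -0.1778), dt=0.8 → body Δ=(-0.0587, -0.0359, -0.1422) → world pose (-0.2436, -0.0725, -0.2311)
step 3: ξ=(vx,vy,ωz)=(0.0450, -0.1750, -0.0556), dt=1.2 → body Δ=(0.0470, -0.2116, -0.0667) → world pose (-0.2464, -0.2893, -0.2978)

(-0.2464, -0.2893, -0.2978)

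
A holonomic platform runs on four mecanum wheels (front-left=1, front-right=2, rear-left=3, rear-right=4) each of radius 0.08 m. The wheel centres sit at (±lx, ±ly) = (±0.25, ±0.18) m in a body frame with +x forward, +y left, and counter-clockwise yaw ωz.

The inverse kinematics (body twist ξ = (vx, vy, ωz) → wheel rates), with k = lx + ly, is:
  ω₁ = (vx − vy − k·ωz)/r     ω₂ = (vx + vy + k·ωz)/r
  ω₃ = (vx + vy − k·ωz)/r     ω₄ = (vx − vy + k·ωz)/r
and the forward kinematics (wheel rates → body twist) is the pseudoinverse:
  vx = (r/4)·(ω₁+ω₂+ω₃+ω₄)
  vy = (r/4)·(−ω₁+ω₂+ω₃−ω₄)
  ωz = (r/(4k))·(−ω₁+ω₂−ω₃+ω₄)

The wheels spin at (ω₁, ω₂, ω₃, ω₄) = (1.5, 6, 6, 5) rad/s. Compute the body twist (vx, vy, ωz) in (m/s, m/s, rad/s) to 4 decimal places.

(0.3700, 0.1100, 0.1628)

k = lx + ly = 0.25 + 0.18 = 0.4300
ω₁+ω₂+ω₃+ω₄ = 18.5000  →  vx = (0.08/4)·18.5000 = 0.3700
−ω₁+ω₂+ω₃−ω₄ = 5.5000  →  vy = (0.08/4)·5.5000 = 0.1100
−ω₁+ω₂−ω₃+ω₄ = 3.5000  →  ωz = (0.08/1.7200)·3.5000 = 0.1628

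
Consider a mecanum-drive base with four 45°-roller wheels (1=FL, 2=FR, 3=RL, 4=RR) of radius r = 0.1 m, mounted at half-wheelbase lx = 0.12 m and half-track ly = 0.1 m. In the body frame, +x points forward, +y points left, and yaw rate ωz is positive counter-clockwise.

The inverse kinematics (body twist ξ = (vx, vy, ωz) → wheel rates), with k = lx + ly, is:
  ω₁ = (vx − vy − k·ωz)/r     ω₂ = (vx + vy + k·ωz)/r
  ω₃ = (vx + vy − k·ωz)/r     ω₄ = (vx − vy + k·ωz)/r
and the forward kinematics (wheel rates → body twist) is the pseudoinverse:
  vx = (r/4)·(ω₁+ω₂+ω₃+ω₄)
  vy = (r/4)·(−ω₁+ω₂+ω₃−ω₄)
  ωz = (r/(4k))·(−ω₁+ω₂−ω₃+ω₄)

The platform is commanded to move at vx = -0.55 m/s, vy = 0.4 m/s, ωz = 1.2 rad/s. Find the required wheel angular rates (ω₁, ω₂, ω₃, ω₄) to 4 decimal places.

k = lx + ly = 0.12 + 0.1 = 0.2200;  k·ωz = 0.2200·1.2 = 0.2640
ω₁ (FL) = (vx − vy − k·ωz)/r = -1.2140/0.1 = -12.1400
ω₂ (FR) = (vx + vy + k·ωz)/r = 0.1140/0.1 = 1.1400
ω₃ (RL) = (vx + vy − k·ωz)/r = -0.4140/0.1 = -4.1400
ω₄ (RR) = (vx − vy + k·ωz)/r = -0.6860/0.1 = -6.8600

(-12.1400, 1.1400, -4.1400, -6.8600)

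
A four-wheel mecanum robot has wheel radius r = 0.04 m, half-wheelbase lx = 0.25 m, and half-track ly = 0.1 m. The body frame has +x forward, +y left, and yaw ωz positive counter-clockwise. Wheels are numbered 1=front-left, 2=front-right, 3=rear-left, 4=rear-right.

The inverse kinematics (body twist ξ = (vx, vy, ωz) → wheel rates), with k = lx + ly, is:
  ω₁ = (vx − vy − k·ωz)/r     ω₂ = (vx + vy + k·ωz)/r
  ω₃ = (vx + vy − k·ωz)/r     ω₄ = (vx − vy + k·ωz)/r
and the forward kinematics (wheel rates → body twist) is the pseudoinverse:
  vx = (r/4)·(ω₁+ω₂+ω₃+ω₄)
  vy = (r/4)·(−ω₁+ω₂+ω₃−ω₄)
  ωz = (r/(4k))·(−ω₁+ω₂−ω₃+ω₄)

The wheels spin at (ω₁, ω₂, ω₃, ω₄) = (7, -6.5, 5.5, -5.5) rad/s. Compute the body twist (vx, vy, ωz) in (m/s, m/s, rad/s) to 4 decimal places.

(0.0050, -0.0250, -0.7000)

k = lx + ly = 0.25 + 0.1 = 0.3500
ω₁+ω₂+ω₃+ω₄ = 0.5000  →  vx = (0.04/4)·0.5000 = 0.0050
−ω₁+ω₂+ω₃−ω₄ = -2.5000  →  vy = (0.04/4)·-2.5000 = -0.0250
−ω₁+ω₂−ω₃+ω₄ = -24.5000  →  ωz = (0.04/1.4000)·-24.5000 = -0.7000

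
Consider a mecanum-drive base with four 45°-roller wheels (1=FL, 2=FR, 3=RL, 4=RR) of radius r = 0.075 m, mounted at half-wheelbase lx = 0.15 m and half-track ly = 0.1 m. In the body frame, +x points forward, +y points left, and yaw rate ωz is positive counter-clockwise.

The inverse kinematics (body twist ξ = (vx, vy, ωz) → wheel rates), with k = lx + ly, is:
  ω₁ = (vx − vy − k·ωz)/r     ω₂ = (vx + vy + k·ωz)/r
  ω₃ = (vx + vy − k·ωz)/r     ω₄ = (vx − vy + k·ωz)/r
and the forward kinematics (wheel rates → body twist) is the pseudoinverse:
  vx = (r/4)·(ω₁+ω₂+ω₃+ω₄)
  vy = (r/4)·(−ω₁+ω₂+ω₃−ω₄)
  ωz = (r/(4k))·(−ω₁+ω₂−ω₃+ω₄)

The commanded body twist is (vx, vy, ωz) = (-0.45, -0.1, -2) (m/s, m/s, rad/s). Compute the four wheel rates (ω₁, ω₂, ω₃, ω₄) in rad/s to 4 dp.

(2.0000, -14.0000, -0.6667, -11.3333)

k = lx + ly = 0.15 + 0.1 = 0.2500;  k·ωz = 0.2500·-2 = -0.5000
ω₁ (FL) = (vx − vy − k·ωz)/r = 0.1500/0.075 = 2.0000
ω₂ (FR) = (vx + vy + k·ωz)/r = -1.0500/0.075 = -14.0000
ω₃ (RL) = (vx + vy − k·ωz)/r = -0.0500/0.075 = -0.6667
ω₄ (RR) = (vx − vy + k·ωz)/r = -0.8500/0.075 = -11.3333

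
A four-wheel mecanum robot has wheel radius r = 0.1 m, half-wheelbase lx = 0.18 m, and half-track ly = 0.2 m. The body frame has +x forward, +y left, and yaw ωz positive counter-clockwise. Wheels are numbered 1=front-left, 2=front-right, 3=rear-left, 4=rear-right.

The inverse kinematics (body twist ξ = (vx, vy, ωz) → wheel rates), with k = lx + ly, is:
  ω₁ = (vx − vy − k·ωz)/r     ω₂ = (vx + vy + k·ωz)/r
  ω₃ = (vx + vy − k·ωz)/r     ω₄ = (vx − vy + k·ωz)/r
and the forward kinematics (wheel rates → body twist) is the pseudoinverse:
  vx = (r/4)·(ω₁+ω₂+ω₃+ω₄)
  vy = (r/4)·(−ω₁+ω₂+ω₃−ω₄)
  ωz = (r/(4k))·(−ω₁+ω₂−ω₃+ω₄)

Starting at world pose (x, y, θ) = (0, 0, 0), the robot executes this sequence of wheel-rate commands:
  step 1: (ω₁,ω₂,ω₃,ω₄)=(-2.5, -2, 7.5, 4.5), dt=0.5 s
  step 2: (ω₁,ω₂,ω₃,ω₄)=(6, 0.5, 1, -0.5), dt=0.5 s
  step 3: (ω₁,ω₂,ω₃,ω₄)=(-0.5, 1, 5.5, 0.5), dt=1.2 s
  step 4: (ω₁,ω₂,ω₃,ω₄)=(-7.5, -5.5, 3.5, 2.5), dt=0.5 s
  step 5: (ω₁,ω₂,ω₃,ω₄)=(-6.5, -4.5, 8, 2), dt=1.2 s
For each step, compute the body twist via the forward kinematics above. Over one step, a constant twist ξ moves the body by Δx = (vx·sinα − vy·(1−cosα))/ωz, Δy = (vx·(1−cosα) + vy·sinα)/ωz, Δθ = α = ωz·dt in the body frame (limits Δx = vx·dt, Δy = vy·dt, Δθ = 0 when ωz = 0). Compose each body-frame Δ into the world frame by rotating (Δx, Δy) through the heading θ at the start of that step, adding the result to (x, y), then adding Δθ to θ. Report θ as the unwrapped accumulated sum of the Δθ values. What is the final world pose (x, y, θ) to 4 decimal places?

step 1: ξ=(vx,vy,ωz)=(0.1875, 0.0875, -0.1645), dt=0.5 → body Δ=(0.0954, 0.0398, -0.0822) → world pose (0.0954, 0.0398, -0.0822)
step 2: ξ=(vx,vy,ωz)=(0.1750, -0.1000, -0.4605), dt=0.5 → body Δ=(0.0810, -0.0596, -0.2303) → world pose (0.1713, -0.0262, -0.3125)
step 3: ξ=(vx,vy,ωz)=(0.1625, 0.1625, -0.2303), dt=1.2 → body Δ=(0.2193, 0.1658, -0.2763) → world pose (0.4309, 0.0641, -0.5888)
step 4: ξ=(vx,vy,ωz)=(-0.1750, 0.0750, 0.0658), dt=0.5 → body Δ=(-0.0881, 0.0361, 0.0329) → world pose (0.3777, 0.1430, -0.5559)
step 5: ξ=(vx,vy,ωz)=(-0.0250, 0.2000, -0.2632), dt=1.2 → body Δ=(0.0081, 0.2407, -0.3158) → world pose (0.5116, 0.3432, -0.8717)

(0.5116, 0.3432, -0.8717)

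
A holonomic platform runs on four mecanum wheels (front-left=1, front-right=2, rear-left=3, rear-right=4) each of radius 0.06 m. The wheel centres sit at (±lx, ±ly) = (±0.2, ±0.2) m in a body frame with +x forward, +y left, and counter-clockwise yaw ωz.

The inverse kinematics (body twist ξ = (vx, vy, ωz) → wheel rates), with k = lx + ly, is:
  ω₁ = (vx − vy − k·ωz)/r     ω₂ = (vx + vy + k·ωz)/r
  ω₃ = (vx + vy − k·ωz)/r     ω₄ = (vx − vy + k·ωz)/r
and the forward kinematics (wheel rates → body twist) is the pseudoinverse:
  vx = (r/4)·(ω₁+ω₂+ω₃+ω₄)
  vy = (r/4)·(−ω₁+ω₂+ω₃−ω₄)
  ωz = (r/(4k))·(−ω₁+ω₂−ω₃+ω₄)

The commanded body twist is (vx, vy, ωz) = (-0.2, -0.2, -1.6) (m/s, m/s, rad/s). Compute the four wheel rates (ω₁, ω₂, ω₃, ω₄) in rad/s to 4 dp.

(10.6667, -17.3333, 4.0000, -10.6667)

k = lx + ly = 0.2 + 0.2 = 0.4000;  k·ωz = 0.4000·-1.6 = -0.6400
ω₁ (FL) = (vx − vy − k·ωz)/r = 0.6400/0.06 = 10.6667
ω₂ (FR) = (vx + vy + k·ωz)/r = -1.0400/0.06 = -17.3333
ω₃ (RL) = (vx + vy − k·ωz)/r = 0.2400/0.06 = 4.0000
ω₄ (RR) = (vx − vy + k·ωz)/r = -0.6400/0.06 = -10.6667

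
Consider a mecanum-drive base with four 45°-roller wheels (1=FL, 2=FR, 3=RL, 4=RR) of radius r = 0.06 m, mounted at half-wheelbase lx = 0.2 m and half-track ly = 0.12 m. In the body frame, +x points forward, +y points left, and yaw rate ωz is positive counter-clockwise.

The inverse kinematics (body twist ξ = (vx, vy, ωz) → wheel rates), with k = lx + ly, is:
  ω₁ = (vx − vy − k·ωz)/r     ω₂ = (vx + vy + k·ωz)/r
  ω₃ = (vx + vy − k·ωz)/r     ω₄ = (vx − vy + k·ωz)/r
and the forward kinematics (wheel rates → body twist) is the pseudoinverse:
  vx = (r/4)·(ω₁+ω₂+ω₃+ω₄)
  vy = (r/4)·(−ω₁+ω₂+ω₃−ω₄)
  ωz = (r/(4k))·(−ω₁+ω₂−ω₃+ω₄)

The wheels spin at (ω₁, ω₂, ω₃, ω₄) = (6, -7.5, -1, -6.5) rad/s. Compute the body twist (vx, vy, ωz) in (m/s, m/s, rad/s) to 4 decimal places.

(-0.1350, -0.1200, -0.8906)

k = lx + ly = 0.2 + 0.12 = 0.3200
ω₁+ω₂+ω₃+ω₄ = -9.0000  →  vx = (0.06/4)·-9.0000 = -0.1350
−ω₁+ω₂+ω₃−ω₄ = -8.0000  →  vy = (0.06/4)·-8.0000 = -0.1200
−ω₁+ω₂−ω₃+ω₄ = -19.0000  →  ωz = (0.06/1.2800)·-19.0000 = -0.8906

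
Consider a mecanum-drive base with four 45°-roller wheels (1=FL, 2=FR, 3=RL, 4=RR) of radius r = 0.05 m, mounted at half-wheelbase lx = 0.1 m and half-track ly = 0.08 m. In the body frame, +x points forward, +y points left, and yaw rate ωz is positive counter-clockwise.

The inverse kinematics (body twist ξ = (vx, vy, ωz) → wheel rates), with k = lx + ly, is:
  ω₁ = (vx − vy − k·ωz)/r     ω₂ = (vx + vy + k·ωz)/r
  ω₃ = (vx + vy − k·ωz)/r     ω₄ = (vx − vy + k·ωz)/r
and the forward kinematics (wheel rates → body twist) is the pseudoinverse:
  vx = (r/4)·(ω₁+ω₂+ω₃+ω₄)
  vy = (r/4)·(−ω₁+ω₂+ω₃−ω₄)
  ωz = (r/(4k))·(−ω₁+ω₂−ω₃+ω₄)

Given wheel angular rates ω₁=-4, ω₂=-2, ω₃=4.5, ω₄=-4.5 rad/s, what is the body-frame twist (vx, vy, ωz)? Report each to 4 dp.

k = lx + ly = 0.1 + 0.08 = 0.1800
ω₁+ω₂+ω₃+ω₄ = -6.0000  →  vx = (0.05/4)·-6.0000 = -0.0750
−ω₁+ω₂+ω₃−ω₄ = 11.0000  →  vy = (0.05/4)·11.0000 = 0.1375
−ω₁+ω₂−ω₃+ω₄ = -7.0000  →  ωz = (0.05/0.7200)·-7.0000 = -0.4861

(-0.0750, 0.1375, -0.4861)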